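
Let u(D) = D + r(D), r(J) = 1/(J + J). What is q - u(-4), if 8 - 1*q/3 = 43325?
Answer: -1039575/8 ≈ -1.2995e+5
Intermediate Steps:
r(J) = 1/(2*J)
u(D) = D + 1/(2*D)
q = -129951 (q = 24 - 3*43325 = 24 - 129975 = -129951)
q - u(-4) = -129951 - (-4 + (½)/(-4)) = -129951 - (-4 + (½)*(-¼)) = -129951 - (-4 - ⅛) = -129951 - 1*(-33/8) = -129951 + 33/8 = -1039575/8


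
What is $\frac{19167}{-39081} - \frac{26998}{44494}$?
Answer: $- \frac{317987556}{289811669} \approx -1.0972$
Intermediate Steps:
$\frac{19167}{-39081} - \frac{26998}{44494} = 19167 \left(- \frac{1}{39081}\right) - \frac{13499}{22247} = - \frac{6389}{13027} - \frac{13499}{22247} = - \frac{317987556}{289811669}$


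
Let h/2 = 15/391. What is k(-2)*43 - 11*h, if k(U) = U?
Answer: -33956/391 ≈ -86.844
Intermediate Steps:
h = 30/391 (h = 2*(15/391) = 30/391 ≈ 0.076726)
k(-2)*43 - 11*h = -2*43 - 11*30/391 = -86 - 330/391 = -33956/391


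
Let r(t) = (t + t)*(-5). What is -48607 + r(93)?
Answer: -49537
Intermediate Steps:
r(t) = -10*t (r(t) = (2*t)*(-5) = -10*t)
-48607 + r(93) = -48607 - 10*93 = -48607 - 930 = -49537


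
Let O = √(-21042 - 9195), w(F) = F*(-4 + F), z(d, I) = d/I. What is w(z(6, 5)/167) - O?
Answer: -20004/697225 - I*√30237 ≈ -0.028691 - 173.89*I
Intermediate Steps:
O = I*√30237 (O = √(-30237) = I*√30237 ≈ 173.89*I)
w(z(6, 5)/167) - O = ((6/5)/167)*(-4 + (6/5)/167) - I*√30237 = ((6*(⅕))*(1/167))*(-4 + (6*(⅕))*(1/167)) - I*√30237 = ((6/5)*(1/167))*(-4 + (6/5)*(1/167)) - I*√30237 = 6*(-4 + 6/835)/835 - I*√30237 = (6/835)*(-3334/835) - I*√30237 = -20004/697225 - I*√30237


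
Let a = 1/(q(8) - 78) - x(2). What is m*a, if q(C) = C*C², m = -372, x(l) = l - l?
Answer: -6/7 ≈ -0.85714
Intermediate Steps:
x(l) = 0
q(C) = C³
a = 1/434 (a = 1/(8³ - 78) - 1*0 = 1/(512 - 78) + 0 = 1/434 + 0 = 1/434 ≈ 0.0023041)
m*a = -372*1/434 = -6/7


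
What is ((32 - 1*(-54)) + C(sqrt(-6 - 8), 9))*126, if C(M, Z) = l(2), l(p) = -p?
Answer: 10584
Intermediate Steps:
C(M, Z) = -2 (C(M, Z) = -1*2 = -2)
((32 - 1*(-54)) + C(sqrt(-6 - 8), 9))*126 = ((32 - 1*(-54)) - 2)*126 = ((32 + 54) - 2)*126 = (86 - 2)*126 = 84*126 = 10584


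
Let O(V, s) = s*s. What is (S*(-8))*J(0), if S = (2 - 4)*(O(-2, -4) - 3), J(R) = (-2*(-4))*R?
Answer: 0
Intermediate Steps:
O(V, s) = s²
J(R) = 8*R
S = -26 (S = (2 - 4)*((-4)² - 3) = -2*(16 - 3) = -2*13 = -26)
(S*(-8))*J(0) = (-26*(-8))*(8*0) = 208*0 = 0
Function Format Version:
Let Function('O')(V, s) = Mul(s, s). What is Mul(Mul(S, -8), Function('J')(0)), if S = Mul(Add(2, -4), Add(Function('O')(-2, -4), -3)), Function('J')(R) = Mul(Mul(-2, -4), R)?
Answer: 0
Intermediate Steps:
Function('O')(V, s) = Pow(s, 2)
Function('J')(R) = Mul(8, R)
S = -26 (S = Mul(Add(2, -4), Add(Pow(-4, 2), -3)) = Mul(-2, Add(16, -3)) = Mul(-2, 13) = -26)
Mul(Mul(S, -8), Function('J')(0)) = Mul(Mul(-26, -8), Mul(8, 0)) = Mul(208, 0) = 0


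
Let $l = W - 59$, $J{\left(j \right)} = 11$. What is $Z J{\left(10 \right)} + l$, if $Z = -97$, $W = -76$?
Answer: $-1202$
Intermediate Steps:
$l = -135$ ($l = -76 - 59 = -135$)
$Z J{\left(10 \right)} + l = \left(-97\right) 11 - 135 = -1067 - 135 = -1202$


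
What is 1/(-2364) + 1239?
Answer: 2928995/2364 ≈ 1239.0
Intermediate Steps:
1/(-2364) + 1239 = -1/2364 + 1239 = 2928995/2364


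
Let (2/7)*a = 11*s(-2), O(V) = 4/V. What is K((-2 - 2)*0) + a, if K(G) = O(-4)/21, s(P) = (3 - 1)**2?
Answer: 3233/21 ≈ 153.95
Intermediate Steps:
s(P) = 4 (s(P) = 2**2 = 4)
K(G) = -1/21 (K(G) = (4/(-4))/21 = (4*(-1/4))*(1/21) = -1*1/21 = -1/21)
a = 154 (a = 7*(11*4)/2 = (7/2)*44 = 154)
K((-2 - 2)*0) + a = -1/21 + 154 = 3233/21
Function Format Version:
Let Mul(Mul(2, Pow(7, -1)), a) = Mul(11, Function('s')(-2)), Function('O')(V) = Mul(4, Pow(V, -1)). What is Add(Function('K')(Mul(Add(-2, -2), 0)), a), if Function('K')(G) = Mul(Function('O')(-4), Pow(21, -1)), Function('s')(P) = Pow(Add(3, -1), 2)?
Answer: Rational(3233, 21) ≈ 153.95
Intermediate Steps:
Function('s')(P) = 4 (Function('s')(P) = Pow(2, 2) = 4)
Function('K')(G) = Rational(-1, 21) (Function('K')(G) = Mul(Mul(4, Pow(-4, -1)), Pow(21, -1)) = Mul(Mul(4, Rational(-1, 4)), Rational(1, 21)) = Mul(-1, Rational(1, 21)) = Rational(-1, 21))
a = 154 (a = Mul(Rational(7, 2), Mul(11, 4)) = Mul(Rational(7, 2), 44) = 154)
Add(Function('K')(Mul(Add(-2, -2), 0)), a) = Add(Rational(-1, 21), 154) = Rational(3233, 21)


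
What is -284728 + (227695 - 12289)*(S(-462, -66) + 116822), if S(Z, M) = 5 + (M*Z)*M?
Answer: -408333591598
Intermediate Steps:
S(Z, M) = 5 + Z*M**2
-284728 + (227695 - 12289)*(S(-462, -66) + 116822) = -284728 + (227695 - 12289)*((5 - 462*(-66)**2) + 116822) = -284728 + 215406*((5 - 462*4356) + 116822) = -284728 + 215406*((5 - 2012472) + 116822) = -284728 + 215406*(-2012467 + 116822) = -284728 + 215406*(-1895645) = -284728 - 408333306870 = -408333591598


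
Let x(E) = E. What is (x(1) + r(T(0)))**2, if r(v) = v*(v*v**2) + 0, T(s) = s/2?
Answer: 1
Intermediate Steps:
T(s) = s/2 (T(s) = s*(1/2) = s/2)
r(v) = v**4 (r(v) = v*v**3 + 0 = v**4 + 0 = v**4)
(x(1) + r(T(0)))**2 = (1 + ((1/2)*0)**4)**2 = (1 + 0**4)**2 = (1 + 0)**2 = 1**2 = 1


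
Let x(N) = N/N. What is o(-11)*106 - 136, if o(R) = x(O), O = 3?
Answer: -30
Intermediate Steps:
x(N) = 1
o(R) = 1
o(-11)*106 - 136 = 1*106 - 136 = 106 - 136 = -30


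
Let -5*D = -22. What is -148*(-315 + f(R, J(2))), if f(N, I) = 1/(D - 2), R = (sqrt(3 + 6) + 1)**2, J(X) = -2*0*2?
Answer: 139675/3 ≈ 46558.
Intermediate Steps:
D = 22/5 (D = -1/5*(-22) = 22/5 ≈ 4.4000)
J(X) = 0 (J(X) = 0*2 = 0)
R = 16 (R = (sqrt(9) + 1)**2 = (3 + 1)**2 = 4**2 = 16)
f(N, I) = 5/12 (f(N, I) = 1/(22/5 - 2) = 1/(12/5) = 5/12)
-148*(-315 + f(R, J(2))) = -148*(-315 + 5/12) = -148*(-3775/12) = 139675/3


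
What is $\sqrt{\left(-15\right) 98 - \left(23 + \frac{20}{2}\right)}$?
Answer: $3 i \sqrt{167} \approx 38.769 i$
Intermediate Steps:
$\sqrt{\left(-15\right) 98 - \left(23 + \frac{20}{2}\right)} = \sqrt{-1470 - 33} = \sqrt{-1503} = 3 i \sqrt{167}$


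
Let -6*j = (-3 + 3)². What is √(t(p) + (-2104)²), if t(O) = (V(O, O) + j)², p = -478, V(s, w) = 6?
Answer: 2*√1106713 ≈ 2104.0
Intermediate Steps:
j = 0 (j = -(-3 + 3)²/6 = -⅙*0² = -⅙*0 = 0)
t(O) = 36 (t(O) = (6 + 0)² = 6² = 36)
√(t(p) + (-2104)²) = √(36 + (-2104)²) = √(36 + 4426816) = √4426852 = 2*√1106713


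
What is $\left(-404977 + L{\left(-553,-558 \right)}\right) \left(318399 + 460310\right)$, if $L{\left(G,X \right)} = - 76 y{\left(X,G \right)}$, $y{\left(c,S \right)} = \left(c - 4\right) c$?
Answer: $-18874561329557$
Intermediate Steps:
$y{\left(c,S \right)} = c \left(-4 + c\right)$ ($y{\left(c,S \right)} = \left(-4 + c\right) c = c \left(-4 + c\right)$)
$L{\left(G,X \right)} = - 76 X \left(-4 + X\right)$
$\left(-404977 + L{\left(-553,-558 \right)}\right) \left(318399 + 460310\right) = \left(-404977 + 76 \left(-558\right) \left(4 - -558\right)\right) \left(318399 + 460310\right) = \left(-404977 + 76 \left(-558\right) \left(4 + 558\right)\right) 778709 = \left(-404977 + 76 \left(-558\right) 562\right) 778709 = \left(-404977 - 23833296\right) 778709 = \left(-24238273\right) 778709 = -18874561329557$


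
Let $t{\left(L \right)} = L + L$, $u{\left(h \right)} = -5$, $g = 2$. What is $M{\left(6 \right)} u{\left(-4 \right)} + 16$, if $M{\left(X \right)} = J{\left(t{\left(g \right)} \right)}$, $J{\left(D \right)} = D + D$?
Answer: $-24$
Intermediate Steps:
$t{\left(L \right)} = 2 L$
$J{\left(D \right)} = 2 D$
$M{\left(X \right)} = 8$ ($M{\left(X \right)} = 2 \cdot 2 \cdot 2 = 2 \cdot 4 = 8$)
$M{\left(6 \right)} u{\left(-4 \right)} + 16 = 8 \left(-5\right) + 16 = -40 + 16 = -24$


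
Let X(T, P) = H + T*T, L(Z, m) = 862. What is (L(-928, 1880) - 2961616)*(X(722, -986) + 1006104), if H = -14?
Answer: -4522178679996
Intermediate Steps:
X(T, P) = -14 + T**2 (X(T, P) = -14 + T*T = -14 + T**2)
(L(-928, 1880) - 2961616)*(X(722, -986) + 1006104) = (862 - 2961616)*((-14 + 722**2) + 1006104) = -2960754*((-14 + 521284) + 1006104) = -2960754*(521270 + 1006104) = -2960754*1527374 = -4522178679996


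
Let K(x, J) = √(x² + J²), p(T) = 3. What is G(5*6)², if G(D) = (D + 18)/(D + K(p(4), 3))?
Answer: 256/(10 + √2)² ≈ 1.9649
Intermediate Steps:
K(x, J) = √(J² + x²)
G(D) = (18 + D)/(D + 3*√2) (G(D) = (D + 18)/(D + √(3² + 3²)) = (18 + D)/(D + √(9 + 9)) = (18 + D)/(D + √18) = (18 + D)/(D + 3*√2))
G(5*6)² = ((18 + 5*6)/(5*6 + 3*√2))² = ((18 + 30)/(30 + 3*√2))² = (48/(30 + 3*√2))² = 2304/(30 + 3*√2)²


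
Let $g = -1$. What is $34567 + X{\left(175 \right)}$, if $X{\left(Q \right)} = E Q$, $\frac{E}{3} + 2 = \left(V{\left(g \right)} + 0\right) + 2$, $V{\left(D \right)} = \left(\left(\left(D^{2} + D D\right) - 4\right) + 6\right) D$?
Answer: $32467$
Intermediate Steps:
$V{\left(D \right)} = D \left(2 + 2 D^{2}\right)$ ($V{\left(D \right)} = \left(\left(\left(D^{2} + D^{2}\right) - 4\right) + 6\right) D = \left(\left(2 D^{2} - 4\right) + 6\right) D = \left(\left(-4 + 2 D^{2}\right) + 6\right) D = \left(2 + 2 D^{2}\right) D = D \left(2 + 2 D^{2}\right)$)
$E = -12$ ($E = -6 + 3 \left(\left(2 \left(-1\right) \left(1 + \left(-1\right)^{2}\right) + 0\right) + 2\right) = -6 + 3 \left(\left(2 \left(-1\right) \left(1 + 1\right) + 0\right) + 2\right) = -6 + 3 \left(\left(2 \left(-1\right) 2 + 0\right) + 2\right) = -6 + 3 \left(\left(-4 + 0\right) + 2\right) = -6 + 3 \left(-4 + 2\right) = -6 + 3 \left(-2\right) = -6 - 6 = -12$)
$X{\left(Q \right)} = - 12 Q$
$34567 + X{\left(175 \right)} = 34567 - 2100 = 32467$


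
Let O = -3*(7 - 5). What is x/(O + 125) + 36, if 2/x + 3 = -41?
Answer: 94247/2618 ≈ 36.000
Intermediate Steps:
x = -1/22 (x = 2/(-3 - 41) = 2/(-44) = 2*(-1/44) = -1/22 ≈ -0.045455)
O = -6 (O = -3*2 = -6)
x/(O + 125) + 36 = -1/(22*(-6 + 125)) + 36 = -1/22/119 + 36 = -1/22*1/119 + 36 = -1/2618 + 36 = 94247/2618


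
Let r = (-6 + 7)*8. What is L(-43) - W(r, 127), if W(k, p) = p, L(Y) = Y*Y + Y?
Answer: 1679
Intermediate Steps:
r = 8 (r = 1*8 = 8)
L(Y) = Y + Y² (L(Y) = Y² + Y = Y + Y²)
L(-43) - W(r, 127) = -43*(1 - 43) - 1*127 = -43*(-42) - 127 = 1806 - 127 = 1679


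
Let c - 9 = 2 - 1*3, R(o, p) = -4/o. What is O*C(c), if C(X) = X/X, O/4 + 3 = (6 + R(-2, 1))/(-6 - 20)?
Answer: -172/13 ≈ -13.231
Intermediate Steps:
O = -172/13 (O = -12 + 4*((6 - 4/(-2))/(-6 - 20)) = -12 + 4*((6 - 4*(-½))/(-26)) = -12 + 4*((6 + 2)*(-1/26)) = -12 + 4*(8*(-1/26)) = -12 + 4*(-4/13) = -12 - 16/13 = -172/13 ≈ -13.231)
c = 8 (c = 9 + (2 - 1*3) = 9 + (2 - 3) = 9 - 1 = 8)
C(X) = 1
O*C(c) = -172/13*1 = -172/13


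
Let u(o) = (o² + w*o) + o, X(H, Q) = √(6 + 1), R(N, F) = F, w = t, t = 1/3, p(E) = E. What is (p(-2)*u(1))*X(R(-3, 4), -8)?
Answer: -14*√7/3 ≈ -12.347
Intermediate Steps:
t = ⅓ ≈ 0.33333
w = ⅓ ≈ 0.33333
X(H, Q) = √7
u(o) = o² + 4*o/3 (u(o) = (o² + o/3) + o = o² + 4*o/3)
(p(-2)*u(1))*X(R(-3, 4), -8) = (-2*(4 + 3*1)/3)*√7 = (-2*(4 + 3)/3)*√7 = (-2*7/3)*√7 = -14*√7/3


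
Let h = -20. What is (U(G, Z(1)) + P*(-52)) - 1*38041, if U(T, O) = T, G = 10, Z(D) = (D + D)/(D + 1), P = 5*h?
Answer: -32831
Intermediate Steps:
P = -100 (P = 5*(-20) = -100)
Z(D) = 2*D/(1 + D) (Z(D) = (2*D)/(1 + D) = 2*D/(1 + D))
(U(G, Z(1)) + P*(-52)) - 1*38041 = (10 - 100*(-52)) - 1*38041 = (10 + 5200) - 38041 = 5210 - 38041 = -32831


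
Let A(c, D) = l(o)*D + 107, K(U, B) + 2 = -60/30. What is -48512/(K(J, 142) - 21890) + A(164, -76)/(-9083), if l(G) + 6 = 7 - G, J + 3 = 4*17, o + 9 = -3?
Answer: 229961555/99431601 ≈ 2.3128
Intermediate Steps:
o = -12 (o = -9 - 3 = -12)
J = 65 (J = -3 + 4*17 = -3 + 68 = 65)
K(U, B) = -4 (K(U, B) = -2 - 60/30 = -2 - 60*1/30 = -2 - 2 = -4)
l(G) = 1 - G (l(G) = -6 + (7 - G) = 1 - G)
A(c, D) = 107 + 13*D (A(c, D) = (1 - 1*(-12))*D + 107 = (1 + 12)*D + 107 = 13*D + 107 = 107 + 13*D)
-48512/(K(J, 142) - 21890) + A(164, -76)/(-9083) = -48512/(-4 - 21890) + (107 + 13*(-76))/(-9083) = -48512/(-21894) + (107 - 988)*(-1/9083) = -48512*(-1/21894) - 881*(-1/9083) = 24256/10947 + 881/9083 = 229961555/99431601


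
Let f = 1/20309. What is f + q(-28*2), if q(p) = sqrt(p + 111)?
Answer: 1/20309 + sqrt(55) ≈ 7.4162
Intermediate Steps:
f = 1/20309 ≈ 4.9239e-5
q(p) = sqrt(111 + p)
f + q(-28*2) = 1/20309 + sqrt(111 - 28*2) = 1/20309 + sqrt(111 - 56) = 1/20309 + sqrt(55)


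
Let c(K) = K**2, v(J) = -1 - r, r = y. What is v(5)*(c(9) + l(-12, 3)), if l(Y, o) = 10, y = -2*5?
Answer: 819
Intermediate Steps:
y = -10
r = -10
v(J) = 9 (v(J) = -1 - 1*(-10) = -1 + 10 = 9)
v(5)*(c(9) + l(-12, 3)) = 9*(9**2 + 10) = 9*(81 + 10) = 9*91 = 819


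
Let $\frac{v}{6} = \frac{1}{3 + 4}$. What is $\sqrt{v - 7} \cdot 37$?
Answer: $\frac{37 i \sqrt{301}}{7} \approx 91.704 i$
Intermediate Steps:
$v = \frac{6}{7}$ ($v = \frac{6}{3 + 4} = \frac{6}{7} \approx 0.85714$)
$\sqrt{v - 7} \cdot 37 = \sqrt{\frac{6}{7} - 7} \cdot 37 = \sqrt{- \frac{43}{7}} \cdot 37 = \frac{i \sqrt{301}}{7} \cdot 37 = \frac{37 i \sqrt{301}}{7}$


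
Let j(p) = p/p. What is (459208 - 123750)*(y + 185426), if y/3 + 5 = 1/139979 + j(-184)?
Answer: 8706499175884522/139979 ≈ 6.2199e+10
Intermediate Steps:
j(p) = 1
y = -1679745/139979 (y = -15 + 3*(1/139979 + 1) = -15 + 3*(139980/139979) = -15 + 419940/139979 = -1679745/139979 ≈ -12.000)
(459208 - 123750)*(y + 185426) = (459208 - 123750)*(-1679745/139979 + 185426) = 335458*(25954066309/139979) = 8706499175884522/139979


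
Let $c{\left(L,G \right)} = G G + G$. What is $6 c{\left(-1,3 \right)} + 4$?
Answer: $76$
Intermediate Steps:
$c{\left(L,G \right)} = G + G^{2}$ ($c{\left(L,G \right)} = G^{2} + G = G + G^{2}$)
$6 c{\left(-1,3 \right)} + 4 = 6 \cdot 3 \left(1 + 3\right) + 4 = 6 \cdot 3 \cdot 4 + 4 = 6 \cdot 12 + 4 = 72 + 4 = 76$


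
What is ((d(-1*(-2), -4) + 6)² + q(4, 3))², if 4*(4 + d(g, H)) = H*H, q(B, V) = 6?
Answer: 1764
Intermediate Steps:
d(g, H) = -4 + H²/4 (d(g, H) = -4 + (H*H)/4 = -4 + H²/4)
((d(-1*(-2), -4) + 6)² + q(4, 3))² = (((-4 + (¼)*(-4)²) + 6)² + 6)² = (((-4 + (¼)*16) + 6)² + 6)² = (((-4 + 4) + 6)² + 6)² = ((0 + 6)² + 6)² = (6² + 6)² = (36 + 6)² = 42² = 1764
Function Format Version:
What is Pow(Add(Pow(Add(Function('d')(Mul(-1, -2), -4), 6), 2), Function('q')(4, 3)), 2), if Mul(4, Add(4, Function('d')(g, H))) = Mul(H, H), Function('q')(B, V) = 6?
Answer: 1764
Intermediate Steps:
Function('d')(g, H) = Add(-4, Mul(Rational(1, 4), Pow(H, 2))) (Function('d')(g, H) = Add(-4, Mul(Rational(1, 4), Mul(H, H))) = Add(-4, Mul(Rational(1, 4), Pow(H, 2))))
Pow(Add(Pow(Add(Function('d')(Mul(-1, -2), -4), 6), 2), Function('q')(4, 3)), 2) = Pow(Add(Pow(Add(Add(-4, Mul(Rational(1, 4), Pow(-4, 2))), 6), 2), 6), 2) = Pow(Add(Pow(Add(Add(-4, Mul(Rational(1, 4), 16)), 6), 2), 6), 2) = Pow(Add(Pow(Add(Add(-4, 4), 6), 2), 6), 2) = Pow(Add(Pow(Add(0, 6), 2), 6), 2) = Pow(Add(Pow(6, 2), 6), 2) = Pow(Add(36, 6), 2) = Pow(42, 2) = 1764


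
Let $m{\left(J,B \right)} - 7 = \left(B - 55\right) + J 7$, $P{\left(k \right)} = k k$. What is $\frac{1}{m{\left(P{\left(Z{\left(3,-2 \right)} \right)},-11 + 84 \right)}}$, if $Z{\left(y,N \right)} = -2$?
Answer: $\frac{1}{53} \approx 0.018868$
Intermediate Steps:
$P{\left(k \right)} = k^{2}$
$m{\left(J,B \right)} = -48 + B + 7 J$ ($m{\left(J,B \right)} = 7 + \left(\left(B - 55\right) + J 7\right) = 7 + \left(\left(-55 + B\right) + 7 J\right) = 7 + \left(-55 + B + 7 J\right) = -48 + B + 7 J$)
$\frac{1}{m{\left(P{\left(Z{\left(3,-2 \right)} \right)},-11 + 84 \right)}} = \frac{1}{-48 + \left(-11 + 84\right) + 7 \left(-2\right)^{2}} = \frac{1}{-48 + 73 + 7 \cdot 4} = \frac{1}{-48 + 73 + 28} = \frac{1}{53}$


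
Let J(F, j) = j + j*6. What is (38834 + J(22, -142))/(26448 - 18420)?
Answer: 9460/2007 ≈ 4.7135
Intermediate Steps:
J(F, j) = 7*j (J(F, j) = j + 6*j = 7*j)
(38834 + J(22, -142))/(26448 - 18420) = (38834 + 7*(-142))/(26448 - 18420) = (38834 - 994)/8028 = 37840*(1/8028) = 9460/2007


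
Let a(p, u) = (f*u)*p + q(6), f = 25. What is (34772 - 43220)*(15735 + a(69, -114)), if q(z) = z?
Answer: 1528319232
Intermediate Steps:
a(p, u) = 6 + 25*p*u (a(p, u) = (25*u)*p + 6 = 25*p*u + 6 = 6 + 25*p*u)
(34772 - 43220)*(15735 + a(69, -114)) = (34772 - 43220)*(15735 + (6 + 25*69*(-114))) = -8448*(15735 + (6 - 196650)) = -8448*(15735 - 196644) = -8448*(-180909) = 1528319232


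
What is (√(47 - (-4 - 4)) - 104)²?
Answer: (104 - √55)² ≈ 9328.4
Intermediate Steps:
(√(47 - (-4 - 4)) - 104)² = (√(47 - 1*(-8)) - 104)² = (√(47 + 8) - 104)² = (√55 - 104)² = (-104 + √55)²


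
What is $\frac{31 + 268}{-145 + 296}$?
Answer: $\frac{299}{151} \approx 1.9801$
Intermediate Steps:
$\frac{31 + 268}{-145 + 296} = \frac{299}{151}$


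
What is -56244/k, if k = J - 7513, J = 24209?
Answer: -14061/4174 ≈ -3.3687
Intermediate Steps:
k = 16696 (k = 24209 - 7513 = 16696)
-56244/k = -56244/16696 = -56244*1/16696 = -14061/4174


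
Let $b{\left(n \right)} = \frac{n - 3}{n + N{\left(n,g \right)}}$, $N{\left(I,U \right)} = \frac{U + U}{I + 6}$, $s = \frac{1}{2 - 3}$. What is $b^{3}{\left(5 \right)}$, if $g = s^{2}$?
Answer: $\frac{10648}{185193} \approx 0.057497$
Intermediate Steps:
$s = -1$ ($s = \frac{1}{-1} = -1$)
$g = 1$ ($g = \left(-1\right)^{2} = 1$)
$N{\left(I,U \right)} = \frac{2 U}{6 + I}$
$b{\left(n \right)} = \frac{-3 + n}{n + \frac{2}{6 + n}}$ ($b{\left(n \right)} = \frac{n - 3}{n + 2 \cdot 1 \frac{1}{6 + n}} = \frac{-3 + n}{n + \frac{2}{6 + n}}$)
$b^{3}{\left(5 \right)} = \left(\frac{\left(-3 + 5\right) \left(6 + 5\right)}{2 + 5 \left(6 + 5\right)}\right)^{3} = \left(\frac{1}{2 + 5 \cdot 11} \cdot 2 \cdot 11\right)^{3} = \left(\frac{1}{2 + 55} \cdot 2 \cdot 11\right)^{3} = \left(\frac{1}{57} \cdot 2 \cdot 11\right)^{3} = \left(\frac{22}{57}\right)^{3} = \frac{10648}{185193}$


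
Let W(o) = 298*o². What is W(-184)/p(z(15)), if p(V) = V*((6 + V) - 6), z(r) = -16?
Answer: 78821/2 ≈ 39411.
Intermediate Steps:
p(V) = V² (p(V) = V*V = V²)
W(-184)/p(z(15)) = (298*(-184)²)/((-16)²) = (298*33856)/256 = 10089088*(1/256) = 78821/2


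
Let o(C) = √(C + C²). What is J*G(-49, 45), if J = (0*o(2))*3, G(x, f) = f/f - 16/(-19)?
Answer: 0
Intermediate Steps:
G(x, f) = 35/19 (G(x, f) = 1 - 16*(-1/19) = 1 + 16/19 = 35/19)
J = 0 (J = (0*√(2*(1 + 2)))*3 = (0*√(2*3))*3 = (0*√6)*3 = 0*3 = 0)
J*G(-49, 45) = 0*(35/19) = 0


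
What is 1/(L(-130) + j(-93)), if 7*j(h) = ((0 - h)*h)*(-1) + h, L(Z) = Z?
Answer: 7/7646 ≈ 0.00091551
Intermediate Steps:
j(h) = h/7 + h**2/7 (j(h) = (((0 - h)*h)*(-1) + h)/7 = (((-h)*h)*(-1) + h)/7 = (-h**2*(-1) + h)/7 = (h**2 + h)/7 = (h + h**2)/7 = h/7 + h**2/7)
1/(L(-130) + j(-93)) = 1/(-130 + (1/7)*(-93)*(1 - 93)) = 1/(-130 + (1/7)*(-93)*(-92)) = 1/(-130 + 8556/7) = 1/(7646/7) = 7/7646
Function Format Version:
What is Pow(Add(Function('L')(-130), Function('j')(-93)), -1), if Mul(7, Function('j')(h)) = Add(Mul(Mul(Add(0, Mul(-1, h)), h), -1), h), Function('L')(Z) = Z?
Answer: Rational(7, 7646) ≈ 0.00091551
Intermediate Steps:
Function('j')(h) = Add(Mul(Rational(1, 7), h), Mul(Rational(1, 7), Pow(h, 2))) (Function('j')(h) = Mul(Rational(1, 7), Add(Mul(Mul(Add(0, Mul(-1, h)), h), -1), h)) = Mul(Rational(1, 7), Add(Mul(Mul(Mul(-1, h), h), -1), h)) = Mul(Rational(1, 7), Add(Mul(Mul(-1, Pow(h, 2)), -1), h)) = Mul(Rational(1, 7), Add(Pow(h, 2), h)) = Mul(Rational(1, 7), Add(h, Pow(h, 2))) = Add(Mul(Rational(1, 7), h), Mul(Rational(1, 7), Pow(h, 2))))
Pow(Add(Function('L')(-130), Function('j')(-93)), -1) = Pow(Add(-130, Mul(Rational(1, 7), -93, Add(1, -93))), -1) = Pow(Add(-130, Mul(Rational(1, 7), -93, -92)), -1) = Pow(Add(-130, Rational(8556, 7)), -1) = Pow(Rational(7646, 7), -1) = Rational(7, 7646)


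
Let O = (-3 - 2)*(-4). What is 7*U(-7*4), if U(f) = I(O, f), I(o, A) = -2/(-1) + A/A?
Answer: 21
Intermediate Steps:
O = 20 (O = -5*(-4) = 20)
I(o, A) = 3 (I(o, A) = -2*(-1) + 1 = 2 + 1 = 3)
U(f) = 3
7*U(-7*4) = 7*3 = 21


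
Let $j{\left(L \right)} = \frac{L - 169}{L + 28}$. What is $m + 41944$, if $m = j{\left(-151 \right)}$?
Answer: $\frac{5159432}{123} \approx 41947.0$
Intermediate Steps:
$j{\left(L \right)} = \frac{-169 + L}{28 + L}$
$m = \frac{320}{123}$ ($m = \frac{-169 - 151}{28 - 151} = \frac{1}{-123} \left(-320\right) = \left(- \frac{1}{123}\right) \left(-320\right) = \frac{320}{123} \approx 2.6016$)
$m + 41944 = \frac{320}{123} + 41944 = \frac{5159432}{123}$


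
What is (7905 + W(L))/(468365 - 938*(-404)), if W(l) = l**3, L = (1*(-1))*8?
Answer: 7393/847317 ≈ 0.0087252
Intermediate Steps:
L = -8 (L = -1*8 = -8)
(7905 + W(L))/(468365 - 938*(-404)) = (7905 + (-8)**3)/(468365 - 938*(-404)) = (7905 - 512)/(468365 + 378952) = 7393/847317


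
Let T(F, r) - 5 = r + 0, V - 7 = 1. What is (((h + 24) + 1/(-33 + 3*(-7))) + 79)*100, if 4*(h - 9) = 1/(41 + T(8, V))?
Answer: 201575/18 ≈ 11199.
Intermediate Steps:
V = 8 (V = 7 + 1 = 8)
T(F, r) = 5 + r (T(F, r) = 5 + (r + 0) = 5 + r)
h = 1945/216 (h = 9 + 1/(4*(41 + (5 + 8))) = 9 + 1/(4*(41 + 13)) = 9 + (1/4)/54 = 9 + (1/4)*(1/54) = 9 + 1/216 = 1945/216 ≈ 9.0046)
(((h + 24) + 1/(-33 + 3*(-7))) + 79)*100 = (((1945/216 + 24) + 1/(-33 + 3*(-7))) + 79)*100 = ((7129/216 + 1/(-33 - 21)) + 79)*100 = ((7129/216 + 1/(-54)) + 79)*100 = ((7129/216 - 1/54) + 79)*100 = (2375/72 + 79)*100 = (8063/72)*100 = 201575/18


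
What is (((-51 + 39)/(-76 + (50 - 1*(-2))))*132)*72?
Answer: 4752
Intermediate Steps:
(((-51 + 39)/(-76 + (50 - 1*(-2))))*132)*72 = (-12/(-76 + (50 + 2))*132)*72 = (-12/(-76 + 52)*132)*72 = (-12/(-24)*132)*72 = (-12*(-1/24)*132)*72 = ((½)*132)*72 = 66*72 = 4752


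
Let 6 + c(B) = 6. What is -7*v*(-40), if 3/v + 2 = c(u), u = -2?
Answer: -420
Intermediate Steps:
c(B) = 0 (c(B) = -6 + 6 = 0)
v = -3/2 (v = 3/(-2 + 0) = 3/(-2) = 3*(-½) = -3/2 ≈ -1.5000)
-7*v*(-40) = -7*(-3/2)*(-40) = (21/2)*(-40) = -420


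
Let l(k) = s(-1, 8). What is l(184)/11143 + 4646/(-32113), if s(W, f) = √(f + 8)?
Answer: -51641926/357835159 ≈ -0.14432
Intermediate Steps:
s(W, f) = √(8 + f)
l(k) = 4 (l(k) = √(8 + 8) = √16 = 4)
l(184)/11143 + 4646/(-32113) = 4/11143 + 4646/(-32113) = 4*(1/11143) + 4646*(-1/32113) = 4/11143 - 4646/32113 = -51641926/357835159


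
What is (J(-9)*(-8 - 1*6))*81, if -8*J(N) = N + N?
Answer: -5103/2 ≈ -2551.5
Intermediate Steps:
J(N) = -N/4 (J(N) = -(N + N)/8 = -N/4)
(J(-9)*(-8 - 1*6))*81 = ((-¼*(-9))*(-8 - 1*6))*81 = (9*(-8 - 6)/4)*81 = ((9/4)*(-14))*81 = -63/2*81 = -5103/2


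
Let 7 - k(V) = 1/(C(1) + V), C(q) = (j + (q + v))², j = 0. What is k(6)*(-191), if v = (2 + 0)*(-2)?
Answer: -19864/15 ≈ -1324.3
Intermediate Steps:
v = -4 (v = 2*(-2) = -4)
C(q) = (-4 + q)² (C(q) = (0 + (q - 4))² = (0 + (-4 + q))² = (-4 + q)²)
k(V) = 7 - 1/(9 + V) (k(V) = 7 - 1/((-4 + 1)² + V) = 7 - 1/((-3)² + V) = 7 - 1/(9 + V))
k(6)*(-191) = ((62 + 7*6)/(9 + 6))*(-191) = ((62 + 42)/15)*(-191) = ((1/15)*104)*(-191) = (104/15)*(-191) = -19864/15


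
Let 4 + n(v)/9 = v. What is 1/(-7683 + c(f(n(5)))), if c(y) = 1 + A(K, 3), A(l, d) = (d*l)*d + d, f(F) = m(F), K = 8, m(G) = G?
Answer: -1/7607 ≈ -0.00013146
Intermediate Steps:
n(v) = -36 + 9*v
f(F) = F
A(l, d) = d + l*d² (A(l, d) = l*d² + d = d + l*d²)
c(y) = 76 (c(y) = 1 + 3*(1 + 3*8) = 1 + 3*(1 + 24) = 1 + 3*25 = 1 + 75 = 76)
1/(-7683 + c(f(n(5)))) = 1/(-7683 + 76) = 1/(-7607) = -1/7607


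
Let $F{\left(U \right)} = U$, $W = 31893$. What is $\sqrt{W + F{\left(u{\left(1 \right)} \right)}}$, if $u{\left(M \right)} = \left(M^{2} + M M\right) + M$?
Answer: $6 \sqrt{886} \approx 178.59$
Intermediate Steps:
$u{\left(M \right)} = M + 2 M^{2}$ ($u{\left(M \right)} = \left(M^{2} + M^{2}\right) + M = 2 M^{2} + M = M + 2 M^{2}$)
$\sqrt{W + F{\left(u{\left(1 \right)} \right)}} = \sqrt{31893 + 1 \left(1 + 2 \cdot 1\right)} = \sqrt{31893 + 1 \left(1 + 2\right)} = \sqrt{31893 + 1 \cdot 3} = \sqrt{31893 + 3} = \sqrt{31896} = 6 \sqrt{886}$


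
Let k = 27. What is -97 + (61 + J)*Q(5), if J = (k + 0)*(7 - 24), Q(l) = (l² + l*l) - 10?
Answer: -16017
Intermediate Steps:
Q(l) = -10 + 2*l² (Q(l) = (l² + l²) - 10 = 2*l² - 10 = -10 + 2*l²)
J = -459 (J = (27 + 0)*(7 - 24) = 27*(-17) = -459)
-97 + (61 + J)*Q(5) = -97 + (61 - 459)*(-10 + 2*5²) = -97 - 398*(-10 + 2*25) = -97 - 398*(-10 + 50) = -97 - 398*40 = -97 - 15920 = -16017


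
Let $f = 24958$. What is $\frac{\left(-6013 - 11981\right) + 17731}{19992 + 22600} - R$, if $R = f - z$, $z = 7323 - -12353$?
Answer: $- \frac{224971207}{42592} \approx -5282.0$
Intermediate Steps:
$z = 19676$ ($z = 7323 + 12353 = 19676$)
$R = 5282$ ($R = 24958 - 19676 = 5282$)
$\frac{\left(-6013 - 11981\right) + 17731}{19992 + 22600} - R = \frac{\left(-6013 - 11981\right) + 17731}{19992 + 22600} - 5282 = \frac{-17994 + 17731}{42592} - 5282 = \left(-263\right) \frac{1}{42592} - 5282 = - \frac{263}{42592} - 5282 = - \frac{224971207}{42592}$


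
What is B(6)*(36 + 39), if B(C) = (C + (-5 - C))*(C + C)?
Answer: -4500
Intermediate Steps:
B(C) = -10*C
B(6)*(36 + 39) = (-10*6)*(36 + 39) = -60*75 = -4500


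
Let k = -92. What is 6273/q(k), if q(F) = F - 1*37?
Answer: -2091/43 ≈ -48.628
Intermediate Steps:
q(F) = -37 + F (q(F) = F - 37 = -37 + F)
6273/q(k) = 6273/(-37 - 92) = 6273/(-129) = 6273*(-1/129) = -2091/43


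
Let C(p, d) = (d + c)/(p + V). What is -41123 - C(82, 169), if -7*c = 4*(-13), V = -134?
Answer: -1151349/28 ≈ -41120.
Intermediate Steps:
c = 52/7 (c = -4*(-13)/7 = -⅐*(-52) = 52/7 ≈ 7.4286)
C(p, d) = (52/7 + d)/(-134 + p) (C(p, d) = (d + 52/7)/(p - 134) = (52/7 + d)/(-134 + p))
-41123 - C(82, 169) = -41123 - (52/7 + 169)/(-134 + 82) = -41123 - 1235/((-52)*7) = -41123 - (-1)*1235/(52*7) = -41123 - 1*(-95/28) = -41123 + 95/28 = -1151349/28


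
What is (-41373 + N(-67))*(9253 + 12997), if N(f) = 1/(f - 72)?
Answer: -127956368000/139 ≈ -9.2055e+8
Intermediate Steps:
N(f) = 1/(-72 + f)
(-41373 + N(-67))*(9253 + 12997) = (-41373 + 1/(-72 - 67))*(9253 + 12997) = (-41373 + 1/(-139))*22250 = (-41373 - 1/139)*22250 = -5750848/139*22250 = -127956368000/139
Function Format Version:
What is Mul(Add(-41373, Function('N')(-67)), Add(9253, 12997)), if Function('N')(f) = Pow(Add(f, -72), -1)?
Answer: Rational(-127956368000, 139) ≈ -9.2055e+8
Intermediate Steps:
Function('N')(f) = Pow(Add(-72, f), -1)
Mul(Add(-41373, Function('N')(-67)), Add(9253, 12997)) = Mul(Add(-41373, Pow(Add(-72, -67), -1)), Add(9253, 12997)) = Mul(Add(-41373, Pow(-139, -1)), 22250) = Mul(Add(-41373, Rational(-1, 139)), 22250) = Mul(Rational(-5750848, 139), 22250) = Rational(-127956368000, 139)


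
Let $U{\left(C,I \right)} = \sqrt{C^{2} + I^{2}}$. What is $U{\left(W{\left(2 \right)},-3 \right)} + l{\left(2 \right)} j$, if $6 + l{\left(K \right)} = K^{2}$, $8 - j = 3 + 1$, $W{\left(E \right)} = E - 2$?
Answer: $-5$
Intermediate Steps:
$W{\left(E \right)} = -2 + E$
$j = 4$ ($j = 8 - \left(3 + 1\right) = 8 - 4 = 4$)
$l{\left(K \right)} = -6 + K^{2}$
$U{\left(W{\left(2 \right)},-3 \right)} + l{\left(2 \right)} j = \sqrt{\left(-2 + 2\right)^{2} + \left(-3\right)^{2}} + \left(-6 + 2^{2}\right) 4 = \sqrt{0^{2} + 9} + \left(-6 + 4\right) 4 = \sqrt{0 + 9} - 8 = \sqrt{9} - 8 = 3 - 8 = -5$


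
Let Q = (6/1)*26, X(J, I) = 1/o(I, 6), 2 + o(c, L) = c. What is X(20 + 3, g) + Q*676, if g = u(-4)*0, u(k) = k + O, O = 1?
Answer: 210911/2 ≈ 1.0546e+5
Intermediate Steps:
o(c, L) = -2 + c
u(k) = 1 + k (u(k) = k + 1 = 1 + k)
g = 0 (g = (1 - 4)*0 = -3*0 = 0)
X(J, I) = 1/(-2 + I)
Q = 156 (Q = (6*1)*26 = 6*26 = 156)
X(20 + 3, g) + Q*676 = 1/(-2 + 0) + 156*676 = 1/(-2) + 105456 = -½ + 105456 = 210911/2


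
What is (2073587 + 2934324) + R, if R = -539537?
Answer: 4468374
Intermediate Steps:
(2073587 + 2934324) + R = (2073587 + 2934324) - 539537 = 5007911 - 539537 = 4468374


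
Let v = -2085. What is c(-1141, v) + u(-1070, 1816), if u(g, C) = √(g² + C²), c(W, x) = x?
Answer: -2085 + 2*√1110689 ≈ 22.785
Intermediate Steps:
u(g, C) = √(C² + g²)
c(-1141, v) + u(-1070, 1816) = -2085 + √(1816² + (-1070)²) = -2085 + √(3297856 + 1144900) = -2085 + √4442756 = -2085 + 2*√1110689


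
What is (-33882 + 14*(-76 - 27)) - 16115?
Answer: -51439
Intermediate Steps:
(-33882 + 14*(-76 - 27)) - 16115 = (-33882 + 14*(-103)) - 16115 = (-33882 - 1442) - 16115 = -35324 - 16115 = -51439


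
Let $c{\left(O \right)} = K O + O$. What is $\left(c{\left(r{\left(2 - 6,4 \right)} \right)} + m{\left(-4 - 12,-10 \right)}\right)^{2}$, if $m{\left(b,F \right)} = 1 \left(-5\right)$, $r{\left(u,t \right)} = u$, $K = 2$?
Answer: $289$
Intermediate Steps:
$c{\left(O \right)} = 3 O$ ($c{\left(O \right)} = 2 O + O = 3 O$)
$m{\left(b,F \right)} = -5$
$\left(c{\left(r{\left(2 - 6,4 \right)} \right)} + m{\left(-4 - 12,-10 \right)}\right)^{2} = \left(3 \left(2 - 6\right) - 5\right)^{2} = \left(3 \left(-4\right) - 5\right)^{2} = \left(-12 - 5\right)^{2} = \left(-17\right)^{2} = 289$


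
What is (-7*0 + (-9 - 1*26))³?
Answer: -42875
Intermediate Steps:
(-7*0 + (-9 - 1*26))³ = (0 + (-9 - 26))³ = (0 - 35)³ = (-35)³ = -42875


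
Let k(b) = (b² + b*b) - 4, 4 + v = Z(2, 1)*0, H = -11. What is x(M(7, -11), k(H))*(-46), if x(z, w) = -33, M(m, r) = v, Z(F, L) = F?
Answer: 1518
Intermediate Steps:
v = -4 (v = -4 + 2*0 = -4 + 0 = -4)
M(m, r) = -4
k(b) = -4 + 2*b² (k(b) = (b² + b²) - 4 = 2*b² - 4 = -4 + 2*b²)
x(M(7, -11), k(H))*(-46) = -33*(-46) = 1518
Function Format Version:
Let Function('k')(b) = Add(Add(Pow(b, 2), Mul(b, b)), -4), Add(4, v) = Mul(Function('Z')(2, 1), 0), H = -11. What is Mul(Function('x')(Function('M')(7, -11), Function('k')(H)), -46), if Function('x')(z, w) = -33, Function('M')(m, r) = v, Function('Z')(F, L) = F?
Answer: 1518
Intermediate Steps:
v = -4 (v = Add(-4, Mul(2, 0)) = Add(-4, 0) = -4)
Function('M')(m, r) = -4
Function('k')(b) = Add(-4, Mul(2, Pow(b, 2))) (Function('k')(b) = Add(Add(Pow(b, 2), Pow(b, 2)), -4) = Add(Mul(2, Pow(b, 2)), -4) = Add(-4, Mul(2, Pow(b, 2))))
Mul(Function('x')(Function('M')(7, -11), Function('k')(H)), -46) = Mul(-33, -46) = 1518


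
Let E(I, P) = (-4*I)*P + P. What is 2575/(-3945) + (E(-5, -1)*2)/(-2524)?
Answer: -633361/995718 ≈ -0.63608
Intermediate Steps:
E(I, P) = P - 4*I*P (E(I, P) = -4*I*P + P = P - 4*I*P)
2575/(-3945) + (E(-5, -1)*2)/(-2524) = 2575/(-3945) + (-(1 - 4*(-5))*2)/(-2524) = 2575*(-1/3945) + (-(1 + 20)*2)*(-1/2524) = -515/789 + (-1*21*2)*(-1/2524) = -515/789 - 21*2*(-1/2524) = -515/789 - 42*(-1/2524) = -515/789 + 21/1262 = -633361/995718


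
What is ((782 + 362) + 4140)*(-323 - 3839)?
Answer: -21992008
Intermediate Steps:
((782 + 362) + 4140)*(-323 - 3839) = (1144 + 4140)*(-4162) = 5284*(-4162) = -21992008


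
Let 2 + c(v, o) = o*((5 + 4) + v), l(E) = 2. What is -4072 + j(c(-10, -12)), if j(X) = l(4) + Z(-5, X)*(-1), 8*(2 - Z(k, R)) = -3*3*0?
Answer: -4072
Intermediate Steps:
Z(k, R) = 2 (Z(k, R) = 2 - (-3*3)*0/8 = 2 - (-9)*0/8 = 2 - ⅛*0 = 2 + 0 = 2)
c(v, o) = -2 + o*(9 + v) (c(v, o) = -2 + o*((5 + 4) + v) = -2 + o*(9 + v))
j(X) = 0 (j(X) = 2 + 2*(-1) = 2 - 2 = 0)
-4072 + j(c(-10, -12)) = -4072 + 0 = -4072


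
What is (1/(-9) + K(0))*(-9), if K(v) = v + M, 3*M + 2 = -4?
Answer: 19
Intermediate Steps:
M = -2 (M = -⅔ + (⅓)*(-4) = -⅔ - 4/3 = -2)
K(v) = -2 + v (K(v) = v - 2 = -2 + v)
(1/(-9) + K(0))*(-9) = (1/(-9) + (-2 + 0))*(-9) = (-⅑ - 2)*(-9) = -19/9*(-9) = 19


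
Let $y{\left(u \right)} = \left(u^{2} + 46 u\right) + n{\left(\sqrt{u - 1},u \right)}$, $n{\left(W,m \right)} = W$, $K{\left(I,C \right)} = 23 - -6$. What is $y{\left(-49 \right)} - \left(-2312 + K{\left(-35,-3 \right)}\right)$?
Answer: $2430 + 5 i \sqrt{2} \approx 2430.0 + 7.0711 i$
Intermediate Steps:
$K{\left(I,C \right)} = 29$ ($K{\left(I,C \right)} = 23 + 6 = 29$)
$y{\left(u \right)} = u^{2} + \sqrt{-1 + u} + 46 u$ ($y{\left(u \right)} = \left(u^{2} + 46 u\right) + \sqrt{u - 1} = \left(u^{2} + 46 u\right) + \sqrt{-1 + u} = u^{2} + \sqrt{-1 + u} + 46 u$)
$y{\left(-49 \right)} - \left(-2312 + K{\left(-35,-3 \right)}\right) = \left(\left(-49\right)^{2} + \sqrt{-1 - 49} + 46 \left(-49\right)\right) + \left(2312 - 29\right) = \left(2401 + \sqrt{-50} - 2254\right) + \left(2312 - 29\right) = \left(2401 + 5 i \sqrt{2} - 2254\right) + 2283 = \left(147 + 5 i \sqrt{2}\right) + 2283 = 2430 + 5 i \sqrt{2}$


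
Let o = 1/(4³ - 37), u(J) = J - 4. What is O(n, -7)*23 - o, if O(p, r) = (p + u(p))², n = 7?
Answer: 62099/27 ≈ 2300.0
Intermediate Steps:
u(J) = -4 + J
o = 1/27 (o = 1/(64 - 37) = 1/27 ≈ 0.037037)
O(p, r) = (-4 + 2*p)² (O(p, r) = (p + (-4 + p))² = (-4 + 2*p)²)
O(n, -7)*23 - o = (4*(-2 + 7)²)*23 - 1*1/27 = (4*5²)*23 - 1/27 = (4*25)*23 - 1/27 = 100*23 - 1/27 = 2300 - 1/27 = 62099/27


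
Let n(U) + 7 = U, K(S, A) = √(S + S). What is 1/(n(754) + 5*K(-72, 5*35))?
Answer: 83/62401 - 20*I/187203 ≈ 0.0013301 - 0.00010684*I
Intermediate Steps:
K(S, A) = √2*√S (K(S, A) = √(2*S) = √2*√S)
n(U) = -7 + U
1/(n(754) + 5*K(-72, 5*35)) = 1/((-7 + 754) + 5*(√2*√(-72))) = 1/(747 + 5*(√2*(6*I*√2))) = 1/(747 + 5*(12*I)) = 1/(747 + 60*I) = (747 - 60*I)/561609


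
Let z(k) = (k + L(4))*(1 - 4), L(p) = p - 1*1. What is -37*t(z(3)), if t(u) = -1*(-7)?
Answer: -259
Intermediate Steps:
L(p) = -1 + p (L(p) = p - 1 = -1 + p)
z(k) = -9 - 3*k (z(k) = (k + (-1 + 4))*(1 - 4) = (k + 3)*(-3) = (3 + k)*(-3) = -9 - 3*k)
t(u) = 7
-37*t(z(3)) = -37*7 = -259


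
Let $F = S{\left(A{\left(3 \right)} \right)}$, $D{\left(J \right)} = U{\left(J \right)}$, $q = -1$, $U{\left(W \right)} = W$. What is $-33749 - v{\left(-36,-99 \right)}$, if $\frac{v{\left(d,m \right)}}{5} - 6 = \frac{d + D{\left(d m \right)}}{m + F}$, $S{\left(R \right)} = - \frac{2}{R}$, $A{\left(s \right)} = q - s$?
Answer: $- \frac{6619183}{197} \approx -33600.0$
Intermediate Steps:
$A{\left(s \right)} = -1 - s$
$D{\left(J \right)} = J$
$F = \frac{1}{2}$ ($F = - \frac{2}{-1 - 3} = - \frac{2}{-4} = \left(-2\right) \left(- \frac{1}{4}\right) = \frac{1}{2} \approx 0.5$)
$v{\left(d,m \right)} = 30 + \frac{5 \left(d + d m\right)}{\frac{1}{2} + m}$ ($v{\left(d,m \right)} = 30 + 5 \frac{d + d m}{m + \frac{1}{2}} = 30 + 5 \frac{d + d m}{\frac{1}{2} + m} = 30 + \frac{5 \left(d + d m\right)}{\frac{1}{2} + m}$)
$-33749 - v{\left(-36,-99 \right)} = -33749 - \frac{10 \left(3 - 36 + 6 \left(-99\right) - -3564\right)}{1 + 2 \left(-99\right)} = -33749 - \frac{10 \left(3 - 36 - 594 + 3564\right)}{1 - 198} = -33749 - 10 \frac{1}{-197} \cdot 2937 = -33749 - 10 \left(- \frac{1}{197}\right) 2937 = -33749 - - \frac{29370}{197} = -33749 + \frac{29370}{197} = - \frac{6619183}{197}$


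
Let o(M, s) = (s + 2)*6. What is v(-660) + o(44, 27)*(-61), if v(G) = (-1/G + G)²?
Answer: 185123030401/435600 ≈ 4.2498e+5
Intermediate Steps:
v(G) = (G - 1/G)²
o(M, s) = 12 + 6*s (o(M, s) = (2 + s)*6 = 12 + 6*s)
v(-660) + o(44, 27)*(-61) = (-1 + (-660)²)²/(-660)² + (12 + 6*27)*(-61) = (-1 + 435600)²/435600 + (12 + 162)*(-61) = (1/435600)*435599² + 174*(-61) = (1/435600)*189746488801 - 10614 = 189746488801/435600 - 10614 = 185123030401/435600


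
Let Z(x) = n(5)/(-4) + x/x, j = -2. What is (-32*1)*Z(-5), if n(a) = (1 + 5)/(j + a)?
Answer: -16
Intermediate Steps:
n(a) = 6/(-2 + a) (n(a) = (1 + 5)/(-2 + a) = 6/(-2 + a))
Z(x) = 1/2 (Z(x) = (6/(-2 + 5))/(-4) + x/x = (6/3)*(-1/4) + 1 = (6*(1/3))*(-1/4) + 1 = 2*(-1/4) + 1 = -1/2 + 1 = 1/2)
(-32*1)*Z(-5) = -32*1*(1/2) = -32*1/2 = -16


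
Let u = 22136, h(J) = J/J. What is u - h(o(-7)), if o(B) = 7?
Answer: 22135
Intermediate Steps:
h(J) = 1
u - h(o(-7)) = 22136 - 1*1 = 22136 - 1 = 22135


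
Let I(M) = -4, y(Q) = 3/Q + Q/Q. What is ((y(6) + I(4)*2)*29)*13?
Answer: -4901/2 ≈ -2450.5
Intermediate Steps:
y(Q) = 1 + 3/Q (y(Q) = 3/Q + 1 = 1 + 3/Q)
((y(6) + I(4)*2)*29)*13 = (((3 + 6)/6 - 4*2)*29)*13 = (((⅙)*9 - 8)*29)*13 = ((3/2 - 8)*29)*13 = -13/2*29*13 = -377/2*13 = -4901/2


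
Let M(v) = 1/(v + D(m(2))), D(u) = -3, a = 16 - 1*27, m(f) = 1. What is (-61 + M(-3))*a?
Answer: 4037/6 ≈ 672.83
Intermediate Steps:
a = -11 (a = 16 - 27 = -11)
M(v) = 1/(-3 + v) (M(v) = 1/(v - 3) = 1/(-3 + v))
(-61 + M(-3))*a = (-61 + 1/(-3 - 3))*(-11) = (-61 + 1/(-6))*(-11) = (-61 - ⅙)*(-11) = -367/6*(-11) = 4037/6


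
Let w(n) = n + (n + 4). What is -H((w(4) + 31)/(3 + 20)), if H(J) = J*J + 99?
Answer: -54220/529 ≈ -102.50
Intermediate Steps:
w(n) = 4 + 2*n (w(n) = n + (4 + n) = 4 + 2*n)
H(J) = 99 + J² (H(J) = J² + 99 = 99 + J²)
-H((w(4) + 31)/(3 + 20)) = -(99 + (((4 + 2*4) + 31)/(3 + 20))²) = -(99 + (((4 + 8) + 31)/23)²) = -(99 + ((12 + 31)*(1/23))²) = -(99 + (43*(1/23))²) = -(99 + (43/23)²) = -(99 + 1849/529) = -1*54220/529 = -54220/529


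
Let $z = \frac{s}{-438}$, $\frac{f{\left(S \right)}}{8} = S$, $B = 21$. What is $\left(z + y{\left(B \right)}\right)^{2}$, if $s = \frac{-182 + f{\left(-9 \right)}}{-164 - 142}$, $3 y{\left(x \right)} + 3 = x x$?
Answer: $\frac{95725031862889}{4490876196} \approx 21315.0$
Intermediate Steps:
$f{\left(S \right)} = 8 S$
$y{\left(x \right)} = -1 + \frac{x^{2}}{3}$ ($y{\left(x \right)} = -1 + \frac{x x}{3} = -1 + \frac{x^{2}}{3}$)
$s = \frac{127}{153}$ ($s = \frac{-182 + 8 \left(-9\right)}{-164 - 142} = \frac{-182 - 72}{-306} = \left(-254\right) \left(- \frac{1}{306}\right) = \frac{127}{153} \approx 0.83007$)
$z = - \frac{127}{67014}$ ($z = \frac{127}{153 \left(-438\right)} = \frac{127}{153} \left(- \frac{1}{438}\right) = - \frac{127}{67014} \approx -0.0018951$)
$\left(z + y{\left(B \right)}\right)^{2} = \left(- \frac{127}{67014} - \left(1 - \frac{21^{2}}{3}\right)\right)^{2} = \left(- \frac{127}{67014} + \left(-1 + \frac{1}{3} \cdot 441\right)\right)^{2} = \left(- \frac{127}{67014} + \left(-1 + 147\right)\right)^{2} = \left(- \frac{127}{67014} + 146\right)^{2} = \left(\frac{9783917}{67014}\right)^{2} = \frac{95725031862889}{4490876196}$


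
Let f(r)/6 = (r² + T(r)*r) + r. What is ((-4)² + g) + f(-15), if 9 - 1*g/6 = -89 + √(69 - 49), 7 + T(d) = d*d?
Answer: -17756 - 12*√5 ≈ -17783.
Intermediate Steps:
T(d) = -7 + d² (T(d) = -7 + d*d = -7 + d²)
f(r) = 6*r + 6*r² + 6*r*(-7 + r²) (f(r) = 6*((r² + (-7 + r²)*r) + r) = 6*((r² + r*(-7 + r²)) + r) = 6*(r + r² + r*(-7 + r²)) = 6*r + 6*r² + 6*r*(-7 + r²))
g = 588 - 12*√5 (g = 54 - 6*(-89 + √(69 - 49)) = 54 - 6*(-89 + √20) = 54 - 6*(-89 + 2*√5) = 54 + (534 - 12*√5) = 588 - 12*√5 ≈ 561.17)
((-4)² + g) + f(-15) = ((-4)² + (588 - 12*√5)) + 6*(-15)*(-6 - 15 + (-15)²) = (16 + (588 - 12*√5)) + 6*(-15)*(-6 - 15 + 225) = (604 - 12*√5) + 6*(-15)*204 = (604 - 12*√5) - 18360 = -17756 - 12*√5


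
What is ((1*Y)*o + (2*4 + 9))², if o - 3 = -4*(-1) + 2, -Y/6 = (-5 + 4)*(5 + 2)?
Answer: 156025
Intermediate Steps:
Y = 42 (Y = -6*(-5 + 4)*(5 + 2) = -(-6)*7 = -6*(-7) = 42)
o = 9 (o = 3 + (-4*(-1) + 2) = 3 + (4 + 2) = 3 + 6 = 9)
((1*Y)*o + (2*4 + 9))² = ((1*42)*9 + (2*4 + 9))² = (42*9 + (8 + 9))² = (378 + 17)² = 395² = 156025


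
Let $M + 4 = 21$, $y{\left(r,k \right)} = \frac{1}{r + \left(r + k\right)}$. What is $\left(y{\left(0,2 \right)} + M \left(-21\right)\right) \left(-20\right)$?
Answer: $7130$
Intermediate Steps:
$y{\left(r,k \right)} = \frac{1}{k + 2 r}$ ($y{\left(r,k \right)} = \frac{1}{r + \left(k + r\right)} = \frac{1}{k + 2 r}$)
$M = 17$ ($M = -4 + 21 = 17$)
$\left(y{\left(0,2 \right)} + M \left(-21\right)\right) \left(-20\right) = \left(\frac{1}{2 + 2 \cdot 0} + 17 \left(-21\right)\right) \left(-20\right) = \left(\frac{1}{2 + 0} - 357\right) \left(-20\right) = \left(\frac{1}{2} - 357\right) \left(-20\right) = \left(- \frac{713}{2}\right) \left(-20\right) = 7130$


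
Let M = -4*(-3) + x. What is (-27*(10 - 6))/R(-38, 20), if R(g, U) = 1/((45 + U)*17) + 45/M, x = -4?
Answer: -954720/49733 ≈ -19.197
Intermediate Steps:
M = 8 (M = -4*(-3) - 4 = 12 - 4 = 8)
R(g, U) = 45/8 + 1/(17*(45 + U)) (R(g, U) = 1/((45 + U)*17) + 45/8 = (1/17)/(45 + U) + 45*(1/8) = 1/(17*(45 + U)) + 45/8 = 45/8 + 1/(17*(45 + U)))
(-27*(10 - 6))/R(-38, 20) = (-27*(10 - 6))/(((34433 + 765*20)/(136*(45 + 20)))) = (-27*4)/(((1/136)*(34433 + 15300)/65)) = -108/((1/136)*(1/65)*49733) = -108/49733/8840 = -108*8840/49733 = -954720/49733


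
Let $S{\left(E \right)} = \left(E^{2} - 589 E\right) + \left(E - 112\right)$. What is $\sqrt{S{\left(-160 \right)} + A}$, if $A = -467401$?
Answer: $i \sqrt{347833} \approx 589.77 i$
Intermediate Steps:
$S{\left(E \right)} = -112 + E^{2} - 588 E$ ($S{\left(E \right)} = \left(E^{2} - 589 E\right) + \left(-112 + E\right) = -112 + E^{2} - 588 E$)
$\sqrt{S{\left(-160 \right)} + A} = \sqrt{\left(-112 + \left(-160\right)^{2} - -94080\right) - 467401} = \sqrt{\left(-112 + 25600 + 94080\right) - 467401} = \sqrt{119568 - 467401} = \sqrt{-347833} = i \sqrt{347833}$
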